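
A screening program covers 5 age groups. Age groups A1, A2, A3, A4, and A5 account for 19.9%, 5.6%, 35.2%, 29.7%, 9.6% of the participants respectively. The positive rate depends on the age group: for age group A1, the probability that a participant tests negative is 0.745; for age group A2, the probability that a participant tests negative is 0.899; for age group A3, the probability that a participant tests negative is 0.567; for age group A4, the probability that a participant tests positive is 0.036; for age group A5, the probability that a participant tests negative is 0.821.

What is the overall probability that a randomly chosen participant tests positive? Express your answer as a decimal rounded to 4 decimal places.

P(T|A1) = 1 − 0.745 = 0.255.
P(T|A2) = 1 − 0.899 = 0.101.
P(T|A3) = 1 − 0.567 = 0.433.
P(T|A5) = 1 − 0.821 = 0.179.
Using total probability over the partition,
P(T) = P(T|A1)·P(A1) + P(T|A2)·P(A2) + P(T|A3)·P(A3) + P(T|A4)·P(A4) + P(T|A5)·P(A5)
      = 0.255·0.199 + 0.101·0.056 + 0.433·0.352 + 0.036·0.297 + 0.179·0.096
      = 0.050745 + 0.005656 + 0.152416 + 0.010692 + 0.017184 = 0.236693

P(T) ≈ 0.2367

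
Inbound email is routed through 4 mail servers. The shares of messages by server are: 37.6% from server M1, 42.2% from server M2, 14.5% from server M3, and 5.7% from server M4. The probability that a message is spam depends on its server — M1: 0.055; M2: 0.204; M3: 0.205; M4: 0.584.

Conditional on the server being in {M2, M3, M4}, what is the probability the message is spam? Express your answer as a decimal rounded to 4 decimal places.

0.2389

Let J = {M2, M3, M4}.
P(J) = 0.422 + 0.145 + 0.057 = 0.624.
P(S ∩ J) = 0.204·0.422 + 0.205·0.145 + 0.584·0.057 = 0.086088 + 0.029725 + 0.033288 = 0.149101.
P(S | J) = 0.149101 / 0.624 = 0.238944…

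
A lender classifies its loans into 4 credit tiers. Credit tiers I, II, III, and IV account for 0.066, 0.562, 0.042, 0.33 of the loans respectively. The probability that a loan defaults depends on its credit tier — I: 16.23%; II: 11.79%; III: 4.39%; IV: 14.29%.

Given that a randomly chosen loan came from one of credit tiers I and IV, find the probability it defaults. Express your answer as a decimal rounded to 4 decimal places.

0.1461

Let S = {I, IV}.
P(S) = 0.066 + 0.33 = 0.396.
P(D ∩ S) = 0.1623·0.066 + 0.1429·0.33 = 0.0107118 + 0.047157 = 0.0578688.
P(D | S) = 0.0578688 / 0.396 = 0.146133…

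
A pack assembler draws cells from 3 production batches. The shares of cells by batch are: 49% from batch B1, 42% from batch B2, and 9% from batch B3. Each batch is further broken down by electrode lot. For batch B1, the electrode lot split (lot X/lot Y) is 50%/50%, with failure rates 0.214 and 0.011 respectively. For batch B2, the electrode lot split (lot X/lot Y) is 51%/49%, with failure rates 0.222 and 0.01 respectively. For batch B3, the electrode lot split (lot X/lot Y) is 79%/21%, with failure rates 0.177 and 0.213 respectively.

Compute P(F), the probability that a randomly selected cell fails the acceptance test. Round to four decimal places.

P(F) ≈ 0.1213

P(F|B1) = 0.5·0.214 + 0.5·0.011 = 0.107 + 0.0055 = 0.1125
P(F|B2) = 0.51·0.222 + 0.49·0.01 = 0.11322 + 0.0049 = 0.11812
P(F|B3) = 0.79·0.177 + 0.21·0.213 = 0.13983 + 0.04473 = 0.18456
Then overall,
P(F) = 0.49·0.1125 + 0.42·0.11812 + 0.09·0.18456
      = 0.055125 + 0.0496104 + 0.0166104 = 0.1213458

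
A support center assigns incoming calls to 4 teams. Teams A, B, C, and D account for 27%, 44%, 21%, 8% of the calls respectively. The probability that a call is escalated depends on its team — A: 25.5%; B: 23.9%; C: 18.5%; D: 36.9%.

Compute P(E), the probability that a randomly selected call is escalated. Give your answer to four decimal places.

P(E) = P(E|A)·P(A) + P(E|B)·P(B) + P(E|C)·P(C) + P(E|D)·P(D)
      = 0.255·0.27 + 0.239·0.44 + 0.185·0.21 + 0.369·0.08
      = 0.06885 + 0.10516 + 0.03885 + 0.02952 = 0.24238

P(E) ≈ 0.2424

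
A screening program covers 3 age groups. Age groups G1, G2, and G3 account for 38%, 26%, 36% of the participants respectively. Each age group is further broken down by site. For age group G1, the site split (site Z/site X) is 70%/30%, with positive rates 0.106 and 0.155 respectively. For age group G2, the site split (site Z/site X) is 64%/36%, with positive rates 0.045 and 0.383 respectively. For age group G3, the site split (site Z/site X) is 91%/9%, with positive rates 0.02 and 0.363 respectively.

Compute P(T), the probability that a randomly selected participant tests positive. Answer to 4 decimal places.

0.1075

P(T|G1) = 0.7·0.106 + 0.3·0.155 = 0.0742 + 0.0465 = 0.1207
P(T|G2) = 0.64·0.045 + 0.36·0.383 = 0.0288 + 0.13788 = 0.16668
P(T|G3) = 0.91·0.02 + 0.09·0.363 = 0.0182 + 0.03267 = 0.05087
Then overall,
P(T) = 0.38·0.1207 + 0.26·0.16668 + 0.36·0.05087
      = 0.045866 + 0.0433368 + 0.0183132 = 0.107516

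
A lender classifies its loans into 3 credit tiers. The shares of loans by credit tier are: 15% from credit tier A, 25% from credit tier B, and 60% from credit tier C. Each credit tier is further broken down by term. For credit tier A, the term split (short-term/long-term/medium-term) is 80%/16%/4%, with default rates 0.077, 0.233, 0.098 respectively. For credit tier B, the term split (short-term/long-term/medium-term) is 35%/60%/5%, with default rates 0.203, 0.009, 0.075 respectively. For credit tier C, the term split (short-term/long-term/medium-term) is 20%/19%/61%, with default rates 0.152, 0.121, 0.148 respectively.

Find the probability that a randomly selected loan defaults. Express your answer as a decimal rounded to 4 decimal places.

0.1217

P(D|A) = 0.8·0.077 + 0.16·0.233 + 0.04·0.098 = 0.0616 + 0.03728 + 0.00392 = 0.1028
P(D|B) = 0.35·0.203 + 0.6·0.009 + 0.05·0.075 = 0.07105 + 0.0054 + 0.00375 = 0.0802
P(D|C) = 0.2·0.152 + 0.19·0.121 + 0.61·0.148 = 0.0304 + 0.02299 + 0.09028 = 0.14367
Then overall,
P(D) = 0.15·0.1028 + 0.25·0.0802 + 0.6·0.14367
      = 0.01542 + 0.02005 + 0.086202 = 0.121672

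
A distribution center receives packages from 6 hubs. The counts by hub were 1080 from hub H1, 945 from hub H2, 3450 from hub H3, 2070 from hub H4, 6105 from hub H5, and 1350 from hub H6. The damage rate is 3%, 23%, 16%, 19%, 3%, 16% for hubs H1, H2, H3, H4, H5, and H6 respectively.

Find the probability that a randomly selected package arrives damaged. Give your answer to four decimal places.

Total: 1080 + 945 + 3450 + 2070 + 6105 + 1350 = 15000.
P(H1) = 1080/15000 = 0.072. P(H2) = 945/15000 = 0.063. P(H3) = 3450/15000 = 0.23. P(H4) = 2070/15000 = 0.138. P(H5) = 6105/15000 = 0.407. P(H6) = 1350/15000 = 0.09.
P(D) = P(D|H1)·P(H1) + P(D|H2)·P(H2) + P(D|H3)·P(H3) + P(D|H4)·P(H4) + P(D|H5)·P(H5) + P(D|H6)·P(H6)
      = 0.03·0.072 + 0.23·0.063 + 0.16·0.23 + 0.19·0.138 + 0.03·0.407 + 0.16·0.09
      = 0.00216 + 0.01449 + 0.0368 + 0.02622 + 0.01221 + 0.0144 = 0.10628

0.1063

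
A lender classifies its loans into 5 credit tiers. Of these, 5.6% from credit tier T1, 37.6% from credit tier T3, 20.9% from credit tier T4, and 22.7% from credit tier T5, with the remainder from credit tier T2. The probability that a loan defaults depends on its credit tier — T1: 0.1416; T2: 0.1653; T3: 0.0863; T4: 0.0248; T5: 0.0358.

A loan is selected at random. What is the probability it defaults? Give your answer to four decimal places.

P(D) ≈ 0.0755

P(T2) = 1 − (0.056 + 0.376 + 0.209 + 0.227) = 0.132.
P(D) = P(D|T1)·P(T1) + P(D|T2)·P(T2) + P(D|T3)·P(T3) + P(D|T4)·P(T4) + P(D|T5)·P(T5)
      = 0.1416·0.056 + 0.1653·0.132 + 0.0863·0.376 + 0.0248·0.209 + 0.0358·0.227
      = 0.0079296 + 0.0218196 + 0.0324488 + 0.0051832 + 0.0081266 = 0.0755078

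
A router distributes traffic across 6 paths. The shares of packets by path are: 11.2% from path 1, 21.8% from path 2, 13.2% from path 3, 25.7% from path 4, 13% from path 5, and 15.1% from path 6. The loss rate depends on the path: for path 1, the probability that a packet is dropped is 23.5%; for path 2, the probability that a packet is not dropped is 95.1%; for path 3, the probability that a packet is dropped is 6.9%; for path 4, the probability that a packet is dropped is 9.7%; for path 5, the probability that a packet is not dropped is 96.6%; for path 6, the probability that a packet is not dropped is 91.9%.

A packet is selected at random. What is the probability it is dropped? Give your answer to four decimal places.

P(L|2) = 1 − 0.951 = 0.049.
P(L|5) = 1 − 0.966 = 0.034.
P(L|6) = 1 − 0.919 = 0.081.
Using total probability over the partition,
P(L) = P(L|1)·P(1) + P(L|2)·P(2) + P(L|3)·P(3) + P(L|4)·P(4) + P(L|5)·P(5) + P(L|6)·P(6)
      = 0.235·0.112 + 0.049·0.218 + 0.069·0.132 + 0.097·0.257 + 0.034·0.13 + 0.081·0.151
      = 0.02632 + 0.010682 + 0.009108 + 0.024929 + 0.00442 + 0.012231 = 0.08769

0.0877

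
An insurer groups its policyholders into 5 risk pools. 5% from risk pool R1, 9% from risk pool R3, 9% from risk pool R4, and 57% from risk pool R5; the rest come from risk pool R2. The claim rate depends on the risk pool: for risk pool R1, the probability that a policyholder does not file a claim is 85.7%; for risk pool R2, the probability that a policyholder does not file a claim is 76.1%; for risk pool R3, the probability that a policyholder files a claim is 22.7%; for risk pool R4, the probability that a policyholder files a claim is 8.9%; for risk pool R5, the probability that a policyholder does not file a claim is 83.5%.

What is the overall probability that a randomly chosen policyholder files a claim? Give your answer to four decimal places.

P(R2) = 1 − (0.05 + 0.09 + 0.09 + 0.57) = 0.2.
P(C|R1) = 1 − 0.857 = 0.143.
P(C|R2) = 1 − 0.761 = 0.239.
P(C|R5) = 1 − 0.835 = 0.165.
P(C) = P(C|R1)·P(R1) + P(C|R2)·P(R2) + P(C|R3)·P(R3) + P(C|R4)·P(R4) + P(C|R5)·P(R5)
      = 0.143·0.05 + 0.239·0.2 + 0.227·0.09 + 0.089·0.09 + 0.165·0.57
      = 0.00715 + 0.0478 + 0.02043 + 0.00801 + 0.09405 = 0.17744

P(C) ≈ 0.1774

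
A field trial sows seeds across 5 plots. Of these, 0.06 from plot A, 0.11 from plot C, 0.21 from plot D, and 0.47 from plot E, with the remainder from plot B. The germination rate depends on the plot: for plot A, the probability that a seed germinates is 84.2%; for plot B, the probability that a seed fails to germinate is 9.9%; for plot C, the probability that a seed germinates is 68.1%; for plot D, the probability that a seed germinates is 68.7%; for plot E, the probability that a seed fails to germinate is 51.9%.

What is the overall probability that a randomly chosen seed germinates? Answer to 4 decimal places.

P(B) = 1 − (0.06 + 0.11 + 0.21 + 0.47) = 0.15.
P(G|B) = 1 − 0.099 = 0.901.
P(G|E) = 1 − 0.519 = 0.481.
Summing over the partition,
P(G) = P(G|A)·P(A) + P(G|B)·P(B) + P(G|C)·P(C) + P(G|D)·P(D) + P(G|E)·P(E)
      = 0.842·0.06 + 0.901·0.15 + 0.681·0.11 + 0.687·0.21 + 0.481·0.47
      = 0.05052 + 0.13515 + 0.07491 + 0.14427 + 0.22607 = 0.63092

P(G) ≈ 0.6309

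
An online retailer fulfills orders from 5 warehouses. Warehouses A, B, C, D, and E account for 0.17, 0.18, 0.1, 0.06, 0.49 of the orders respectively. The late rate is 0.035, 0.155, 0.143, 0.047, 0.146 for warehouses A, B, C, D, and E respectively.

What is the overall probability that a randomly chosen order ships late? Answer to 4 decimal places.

0.1225

P(L) = P(L|A)·P(A) + P(L|B)·P(B) + P(L|C)·P(C) + P(L|D)·P(D) + P(L|E)·P(E)
      = 0.035·0.17 + 0.155·0.18 + 0.143·0.1 + 0.047·0.06 + 0.146·0.49
      = 0.00595 + 0.0279 + 0.0143 + 0.00282 + 0.07154 = 0.12251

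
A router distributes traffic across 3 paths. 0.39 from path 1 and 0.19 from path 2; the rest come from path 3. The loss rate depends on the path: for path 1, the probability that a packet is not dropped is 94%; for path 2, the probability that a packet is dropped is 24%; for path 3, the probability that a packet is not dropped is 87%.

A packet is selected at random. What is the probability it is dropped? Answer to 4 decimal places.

P(3) = 1 − (0.39 + 0.19) = 0.42.
P(L|1) = 1 − 0.94 = 0.06.
P(L|3) = 1 − 0.87 = 0.13.
Using total probability over the partition,
P(L) = P(L|1)·P(1) + P(L|2)·P(2) + P(L|3)·P(3)
      = 0.06·0.39 + 0.24·0.19 + 0.13·0.42
      = 0.0234 + 0.0456 + 0.0546 = 0.1236

0.1236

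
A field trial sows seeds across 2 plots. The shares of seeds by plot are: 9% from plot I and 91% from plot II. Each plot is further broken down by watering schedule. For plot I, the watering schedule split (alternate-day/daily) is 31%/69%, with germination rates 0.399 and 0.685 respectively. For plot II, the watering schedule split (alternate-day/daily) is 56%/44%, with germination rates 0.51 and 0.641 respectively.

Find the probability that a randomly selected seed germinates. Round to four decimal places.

0.5702

P(G|I) = 0.31·0.399 + 0.69·0.685 = 0.12369 + 0.47265 = 0.59634
P(G|II) = 0.56·0.51 + 0.44·0.641 = 0.2856 + 0.28204 = 0.56764
By total probability over the outer partition,
P(G) = 0.09·0.59634 + 0.91·0.56764
      = 0.0536706 + 0.5165524 = 0.570223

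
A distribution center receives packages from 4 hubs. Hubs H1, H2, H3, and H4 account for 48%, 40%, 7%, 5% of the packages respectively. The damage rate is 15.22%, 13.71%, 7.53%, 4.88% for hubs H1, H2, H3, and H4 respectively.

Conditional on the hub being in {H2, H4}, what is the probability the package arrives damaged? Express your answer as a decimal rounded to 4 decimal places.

Let S = {H2, H4}.
P(S) = 0.4 + 0.05 = 0.45.
P(D ∩ S) = 0.1371·0.4 + 0.0488·0.05 = 0.05484 + 0.00244 = 0.05728.
P(D | S) = 0.05728 / 0.45 = 0.127289…

0.1273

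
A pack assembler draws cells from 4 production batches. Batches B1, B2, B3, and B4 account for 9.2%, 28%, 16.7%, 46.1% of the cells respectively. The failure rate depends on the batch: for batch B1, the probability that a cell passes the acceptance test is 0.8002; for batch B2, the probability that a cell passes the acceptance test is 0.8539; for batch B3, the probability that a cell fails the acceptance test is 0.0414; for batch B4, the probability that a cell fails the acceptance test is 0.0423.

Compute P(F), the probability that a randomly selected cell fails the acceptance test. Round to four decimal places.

0.0857

P(F|B1) = 1 − 0.8002 = 0.1998.
P(F|B2) = 1 − 0.8539 = 0.1461.
Using total probability over the partition,
P(F) = P(F|B1)·P(B1) + P(F|B2)·P(B2) + P(F|B3)·P(B3) + P(F|B4)·P(B4)
      = 0.1998·0.092 + 0.1461·0.28 + 0.0414·0.167 + 0.0423·0.461
      = 0.0183816 + 0.040908 + 0.0069138 + 0.0195003 = 0.0857037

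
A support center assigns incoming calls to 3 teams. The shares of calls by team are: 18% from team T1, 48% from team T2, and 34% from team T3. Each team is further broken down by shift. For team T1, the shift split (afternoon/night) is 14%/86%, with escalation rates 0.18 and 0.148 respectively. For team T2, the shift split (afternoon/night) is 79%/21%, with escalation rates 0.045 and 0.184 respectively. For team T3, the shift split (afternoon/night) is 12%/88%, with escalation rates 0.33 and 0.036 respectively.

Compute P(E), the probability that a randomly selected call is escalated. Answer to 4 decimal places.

P(E|T1) = 0.14·0.18 + 0.86·0.148 = 0.0252 + 0.12728 = 0.15248
P(E|T2) = 0.79·0.045 + 0.21·0.184 = 0.03555 + 0.03864 = 0.07419
P(E|T3) = 0.12·0.33 + 0.88·0.036 = 0.0396 + 0.03168 = 0.07128
By total probability over the outer partition,
P(E) = 0.18·0.15248 + 0.48·0.07419 + 0.34·0.07128
      = 0.0274464 + 0.0356112 + 0.0242352 = 0.0872928

0.0873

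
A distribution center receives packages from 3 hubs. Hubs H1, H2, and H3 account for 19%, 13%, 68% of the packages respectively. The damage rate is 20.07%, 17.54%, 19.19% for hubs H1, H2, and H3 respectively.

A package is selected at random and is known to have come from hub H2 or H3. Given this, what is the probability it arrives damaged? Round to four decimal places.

Let S = {H2, H3}.
P(S) = 0.13 + 0.68 = 0.81.
P(D ∩ S) = 0.1754·0.13 + 0.1919·0.68 = 0.022802 + 0.130492 = 0.153294.
P(D | S) = 0.153294 / 0.81 = 0.189252…

P(D|S) ≈ 0.1893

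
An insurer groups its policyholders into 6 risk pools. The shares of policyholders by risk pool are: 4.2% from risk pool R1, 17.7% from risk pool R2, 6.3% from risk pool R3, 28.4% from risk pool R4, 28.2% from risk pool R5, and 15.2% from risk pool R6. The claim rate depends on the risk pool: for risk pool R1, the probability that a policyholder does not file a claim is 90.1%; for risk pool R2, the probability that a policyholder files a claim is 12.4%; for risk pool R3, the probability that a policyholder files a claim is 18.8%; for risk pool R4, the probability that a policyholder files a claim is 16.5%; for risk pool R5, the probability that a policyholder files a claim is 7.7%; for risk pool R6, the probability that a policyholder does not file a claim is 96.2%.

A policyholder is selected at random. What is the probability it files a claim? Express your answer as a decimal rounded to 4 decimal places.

0.1123

P(C|R1) = 1 − 0.901 = 0.099.
P(C|R6) = 1 − 0.962 = 0.038.
P(C) = P(C|R1)·P(R1) + P(C|R2)·P(R2) + P(C|R3)·P(R3) + P(C|R4)·P(R4) + P(C|R5)·P(R5) + P(C|R6)·P(R6)
      = 0.099·0.042 + 0.124·0.177 + 0.188·0.063 + 0.165·0.284 + 0.077·0.282 + 0.038·0.152
      = 0.004158 + 0.021948 + 0.011844 + 0.04686 + 0.021714 + 0.005776 = 0.1123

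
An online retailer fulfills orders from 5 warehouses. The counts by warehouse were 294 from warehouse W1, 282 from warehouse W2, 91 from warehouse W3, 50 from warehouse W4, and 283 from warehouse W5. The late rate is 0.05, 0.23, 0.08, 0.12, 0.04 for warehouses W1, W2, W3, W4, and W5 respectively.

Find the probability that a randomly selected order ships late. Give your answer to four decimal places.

P(L) ≈ 0.1042

Total: 294 + 282 + 91 + 50 + 283 = 1000.
P(W1) = 294/1000 = 0.294. P(W2) = 282/1000 = 0.282. P(W3) = 91/1000 = 0.091. P(W4) = 50/1000 = 0.05. P(W5) = 283/1000 = 0.283.
By the law of total probability,
P(L) = P(L|W1)·P(W1) + P(L|W2)·P(W2) + P(L|W3)·P(W3) + P(L|W4)·P(W4) + P(L|W5)·P(W5)
      = 0.05·0.294 + 0.23·0.282 + 0.08·0.091 + 0.12·0.05 + 0.04·0.283
      = 0.0147 + 0.06486 + 0.00728 + 0.006 + 0.01132 = 0.10416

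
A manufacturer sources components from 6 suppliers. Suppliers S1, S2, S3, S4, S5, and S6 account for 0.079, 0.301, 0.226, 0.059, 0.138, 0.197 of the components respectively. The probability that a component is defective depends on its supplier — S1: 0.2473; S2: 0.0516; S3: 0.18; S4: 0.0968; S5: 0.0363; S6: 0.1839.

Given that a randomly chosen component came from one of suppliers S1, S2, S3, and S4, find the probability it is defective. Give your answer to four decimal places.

P(D|S) ≈ 0.1225

Let S = {S1, S2, S3, S4}.
P(S) = 0.079 + 0.301 + 0.226 + 0.059 = 0.665.
P(D ∩ S) = 0.2473·0.079 + 0.0516·0.301 + 0.18·0.226 + 0.0968·0.059 = 0.0195367 + 0.0155316 + 0.04068 + 0.0057112 = 0.0814595.
P(D | S) = 0.0814595 / 0.665 = 0.122495…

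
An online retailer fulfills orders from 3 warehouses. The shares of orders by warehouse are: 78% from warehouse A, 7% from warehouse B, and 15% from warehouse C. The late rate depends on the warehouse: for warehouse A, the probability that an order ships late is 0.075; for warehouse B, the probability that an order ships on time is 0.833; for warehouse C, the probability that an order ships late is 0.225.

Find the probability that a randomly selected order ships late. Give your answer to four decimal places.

P(L|B) = 1 − 0.833 = 0.167.
P(L) = P(L|A)·P(A) + P(L|B)·P(B) + P(L|C)·P(C)
      = 0.075·0.78 + 0.167·0.07 + 0.225·0.15
      = 0.0585 + 0.01169 + 0.03375 = 0.10394

0.1039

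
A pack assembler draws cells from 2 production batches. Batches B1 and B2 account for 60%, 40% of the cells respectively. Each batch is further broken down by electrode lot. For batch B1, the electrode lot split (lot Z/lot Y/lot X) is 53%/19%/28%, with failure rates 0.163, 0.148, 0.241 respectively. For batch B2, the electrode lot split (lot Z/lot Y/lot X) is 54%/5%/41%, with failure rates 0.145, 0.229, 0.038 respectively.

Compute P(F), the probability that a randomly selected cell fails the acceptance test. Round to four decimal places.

P(F|B1) = 0.53·0.163 + 0.19·0.148 + 0.28·0.241 = 0.08639 + 0.02812 + 0.06748 = 0.18199
P(F|B2) = 0.54·0.145 + 0.05·0.229 + 0.41·0.038 = 0.0783 + 0.01145 + 0.01558 = 0.10533
By total probability over the outer partition,
P(F) = 0.6·0.18199 + 0.4·0.10533
      = 0.109194 + 0.042132 = 0.151326

0.1513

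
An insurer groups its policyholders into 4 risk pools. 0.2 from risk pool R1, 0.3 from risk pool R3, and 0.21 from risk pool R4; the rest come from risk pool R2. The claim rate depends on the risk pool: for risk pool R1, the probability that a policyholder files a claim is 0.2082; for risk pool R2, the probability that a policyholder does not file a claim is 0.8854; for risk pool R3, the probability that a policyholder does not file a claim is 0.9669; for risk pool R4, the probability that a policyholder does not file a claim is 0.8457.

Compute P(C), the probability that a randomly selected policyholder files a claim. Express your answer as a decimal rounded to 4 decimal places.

0.1172

P(R2) = 1 − (0.2 + 0.3 + 0.21) = 0.29.
P(C|R2) = 1 − 0.8854 = 0.1146.
P(C|R3) = 1 − 0.9669 = 0.0331.
P(C|R4) = 1 − 0.8457 = 0.1543.
P(C) = P(C|R1)·P(R1) + P(C|R2)·P(R2) + P(C|R3)·P(R3) + P(C|R4)·P(R4)
      = 0.2082·0.2 + 0.1146·0.29 + 0.0331·0.3 + 0.1543·0.21
      = 0.04164 + 0.033234 + 0.00993 + 0.032403 = 0.117207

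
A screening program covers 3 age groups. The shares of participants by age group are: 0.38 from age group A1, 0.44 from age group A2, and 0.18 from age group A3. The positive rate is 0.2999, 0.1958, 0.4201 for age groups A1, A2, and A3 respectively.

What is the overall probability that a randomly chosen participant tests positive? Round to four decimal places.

P(T) ≈ 0.2757

P(T) = P(T|A1)·P(A1) + P(T|A2)·P(A2) + P(T|A3)·P(A3)
      = 0.2999·0.38 + 0.1958·0.44 + 0.4201·0.18
      = 0.113962 + 0.086152 + 0.075618 = 0.275732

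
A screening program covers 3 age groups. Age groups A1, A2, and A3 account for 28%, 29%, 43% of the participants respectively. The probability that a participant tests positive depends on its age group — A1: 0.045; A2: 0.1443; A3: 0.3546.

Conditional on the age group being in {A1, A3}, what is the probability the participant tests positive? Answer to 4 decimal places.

Let S = {A1, A3}.
P(S) = 0.28 + 0.43 = 0.71.
P(T ∩ S) = 0.045·0.28 + 0.3546·0.43 = 0.0126 + 0.152478 = 0.165078.
P(T | S) = 0.165078 / 0.71 = 0.232504…

P(T|S) ≈ 0.2325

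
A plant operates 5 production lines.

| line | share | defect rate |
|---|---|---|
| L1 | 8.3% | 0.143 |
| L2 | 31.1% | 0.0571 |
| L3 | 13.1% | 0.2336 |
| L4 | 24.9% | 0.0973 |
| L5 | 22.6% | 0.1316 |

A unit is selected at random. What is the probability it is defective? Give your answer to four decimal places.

0.1142

P(D) = P(D|L1)·P(L1) + P(D|L2)·P(L2) + P(D|L3)·P(L3) + P(D|L4)·P(L4) + P(D|L5)·P(L5)
      = 0.143·0.083 + 0.0571·0.311 + 0.2336·0.131 + 0.0973·0.249 + 0.1316·0.226
      = 0.011869 + 0.0177581 + 0.0306016 + 0.0242277 + 0.0297416 = 0.114198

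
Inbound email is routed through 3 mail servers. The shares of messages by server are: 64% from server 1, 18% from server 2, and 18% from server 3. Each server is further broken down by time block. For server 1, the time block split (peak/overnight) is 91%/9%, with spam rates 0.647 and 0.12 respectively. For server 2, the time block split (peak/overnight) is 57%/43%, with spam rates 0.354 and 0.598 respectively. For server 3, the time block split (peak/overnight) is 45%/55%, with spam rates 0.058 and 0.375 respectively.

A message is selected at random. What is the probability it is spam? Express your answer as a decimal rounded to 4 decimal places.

P(S|1) = 0.91·0.647 + 0.09·0.12 = 0.58877 + 0.0108 = 0.59957
P(S|2) = 0.57·0.354 + 0.43·0.598 = 0.20178 + 0.25714 = 0.45892
P(S|3) = 0.45·0.058 + 0.55·0.375 = 0.0261 + 0.20625 = 0.23235
By total probability over the outer partition,
P(S) = 0.64·0.59957 + 0.18·0.45892 + 0.18·0.23235
      = 0.3837248 + 0.0826056 + 0.041823 = 0.5081534

P(S) ≈ 0.5082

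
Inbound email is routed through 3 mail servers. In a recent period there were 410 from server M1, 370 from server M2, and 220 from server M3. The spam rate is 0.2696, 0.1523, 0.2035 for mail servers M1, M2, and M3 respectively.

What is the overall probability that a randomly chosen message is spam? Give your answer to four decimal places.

0.2117

Total: 410 + 370 + 220 = 1000.
P(M1) = 410/1000 = 0.41. P(M2) = 370/1000 = 0.37. P(M3) = 220/1000 = 0.22.
P(S) = P(S|M1)·P(M1) + P(S|M2)·P(M2) + P(S|M3)·P(M3)
      = 0.2696·0.41 + 0.1523·0.37 + 0.2035·0.22
      = 0.110536 + 0.056351 + 0.04477 = 0.211657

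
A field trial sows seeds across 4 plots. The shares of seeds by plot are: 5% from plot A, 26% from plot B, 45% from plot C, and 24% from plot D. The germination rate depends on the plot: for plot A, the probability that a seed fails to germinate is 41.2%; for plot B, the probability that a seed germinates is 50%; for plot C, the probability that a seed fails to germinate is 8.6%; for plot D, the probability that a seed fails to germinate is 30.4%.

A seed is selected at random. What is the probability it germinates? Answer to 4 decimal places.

P(G|A) = 1 − 0.412 = 0.588.
P(G|C) = 1 − 0.086 = 0.914.
P(G|D) = 1 − 0.304 = 0.696.
Using total probability over the partition,
P(G) = P(G|A)·P(A) + P(G|B)·P(B) + P(G|C)·P(C) + P(G|D)·P(D)
      = 0.588·0.05 + 0.5·0.26 + 0.914·0.45 + 0.696·0.24
      = 0.0294 + 0.13 + 0.4113 + 0.16704 = 0.73774

0.7377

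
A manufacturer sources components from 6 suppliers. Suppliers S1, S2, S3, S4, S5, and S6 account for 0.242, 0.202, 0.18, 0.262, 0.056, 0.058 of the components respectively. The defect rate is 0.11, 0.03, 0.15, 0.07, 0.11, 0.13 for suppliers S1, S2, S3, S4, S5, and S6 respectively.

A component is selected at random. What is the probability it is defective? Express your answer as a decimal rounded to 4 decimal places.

P(D) ≈ 0.0917

P(D) = P(D|S1)·P(S1) + P(D|S2)·P(S2) + P(D|S3)·P(S3) + P(D|S4)·P(S4) + P(D|S5)·P(S5) + P(D|S6)·P(S6)
      = 0.11·0.242 + 0.03·0.202 + 0.15·0.18 + 0.07·0.262 + 0.11·0.056 + 0.13·0.058
      = 0.02662 + 0.00606 + 0.027 + 0.01834 + 0.00616 + 0.00754 = 0.09172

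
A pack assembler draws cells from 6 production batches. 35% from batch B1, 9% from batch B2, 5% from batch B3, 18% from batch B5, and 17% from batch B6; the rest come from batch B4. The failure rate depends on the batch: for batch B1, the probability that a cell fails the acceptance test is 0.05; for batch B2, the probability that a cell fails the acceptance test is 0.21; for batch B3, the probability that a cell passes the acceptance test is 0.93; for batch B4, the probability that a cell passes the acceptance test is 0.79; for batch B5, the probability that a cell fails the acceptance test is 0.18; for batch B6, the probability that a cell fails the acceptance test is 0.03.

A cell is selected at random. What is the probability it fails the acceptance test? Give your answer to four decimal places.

P(F) ≈ 0.1110

P(B4) = 1 − (0.35 + 0.09 + 0.05 + 0.18 + 0.17) = 0.16.
P(F|B3) = 1 − 0.93 = 0.07.
P(F|B4) = 1 − 0.79 = 0.21.
Using total probability over the partition,
P(F) = P(F|B1)·P(B1) + P(F|B2)·P(B2) + P(F|B3)·P(B3) + P(F|B4)·P(B4) + P(F|B5)·P(B5) + P(F|B6)·P(B6)
      = 0.05·0.35 + 0.21·0.09 + 0.07·0.05 + 0.21·0.16 + 0.18·0.18 + 0.03·0.17
      = 0.0175 + 0.0189 + 0.0035 + 0.0336 + 0.0324 + 0.0051 = 0.111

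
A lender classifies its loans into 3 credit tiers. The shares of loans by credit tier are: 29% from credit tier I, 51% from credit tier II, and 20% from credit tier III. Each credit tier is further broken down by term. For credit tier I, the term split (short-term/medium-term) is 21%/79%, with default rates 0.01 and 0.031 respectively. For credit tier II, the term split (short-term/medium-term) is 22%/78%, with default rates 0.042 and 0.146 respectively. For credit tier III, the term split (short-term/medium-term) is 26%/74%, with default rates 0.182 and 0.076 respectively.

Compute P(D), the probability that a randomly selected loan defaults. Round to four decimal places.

P(D|I) = 0.21·0.01 + 0.79·0.031 = 0.0021 + 0.02449 = 0.02659
P(D|II) = 0.22·0.042 + 0.78·0.146 = 0.00924 + 0.11388 = 0.12312
P(D|III) = 0.26·0.182 + 0.74·0.076 = 0.04732 + 0.05624 = 0.10356
By total probability over the outer partition,
P(D) = 0.29·0.02659 + 0.51·0.12312 + 0.2·0.10356
      = 0.0077111 + 0.0627912 + 0.020712 = 0.0912143

P(D) ≈ 0.0912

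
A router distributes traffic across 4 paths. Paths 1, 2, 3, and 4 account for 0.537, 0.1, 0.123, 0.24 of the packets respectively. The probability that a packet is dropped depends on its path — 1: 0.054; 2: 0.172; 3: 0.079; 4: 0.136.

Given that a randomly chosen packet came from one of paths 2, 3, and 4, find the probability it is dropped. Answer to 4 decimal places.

Let S = {2, 3, 4}.
P(S) = 0.1 + 0.123 + 0.24 = 0.463.
P(L ∩ S) = 0.172·0.1 + 0.079·0.123 + 0.136·0.24 = 0.0172 + 0.009717 + 0.03264 = 0.059557.
P(L | S) = 0.059557 / 0.463 = 0.128633…

0.1286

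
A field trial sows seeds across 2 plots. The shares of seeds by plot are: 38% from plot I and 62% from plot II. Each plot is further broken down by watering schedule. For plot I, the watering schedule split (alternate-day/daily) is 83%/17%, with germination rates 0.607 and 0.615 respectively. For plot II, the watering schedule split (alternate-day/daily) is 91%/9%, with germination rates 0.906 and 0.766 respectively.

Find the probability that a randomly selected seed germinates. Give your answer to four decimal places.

P(G) ≈ 0.7851

P(G|I) = 0.83·0.607 + 0.17·0.615 = 0.50381 + 0.10455 = 0.60836
P(G|II) = 0.91·0.906 + 0.09·0.766 = 0.82446 + 0.06894 = 0.8934
By total probability over the outer partition,
P(G) = 0.38·0.60836 + 0.62·0.8934
      = 0.2311768 + 0.553908 = 0.7850848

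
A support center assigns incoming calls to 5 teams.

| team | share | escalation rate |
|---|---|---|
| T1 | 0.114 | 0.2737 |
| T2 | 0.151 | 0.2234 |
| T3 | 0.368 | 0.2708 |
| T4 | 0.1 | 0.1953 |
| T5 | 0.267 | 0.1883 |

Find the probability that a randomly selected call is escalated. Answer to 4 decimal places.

P(E) ≈ 0.2344

P(E) = P(E|T1)·P(T1) + P(E|T2)·P(T2) + P(E|T3)·P(T3) + P(E|T4)·P(T4) + P(E|T5)·P(T5)
      = 0.2737·0.114 + 0.2234·0.151 + 0.2708·0.368 + 0.1953·0.1 + 0.1883·0.267
      = 0.0312018 + 0.0337334 + 0.0996544 + 0.01953 + 0.0502761 = 0.2343957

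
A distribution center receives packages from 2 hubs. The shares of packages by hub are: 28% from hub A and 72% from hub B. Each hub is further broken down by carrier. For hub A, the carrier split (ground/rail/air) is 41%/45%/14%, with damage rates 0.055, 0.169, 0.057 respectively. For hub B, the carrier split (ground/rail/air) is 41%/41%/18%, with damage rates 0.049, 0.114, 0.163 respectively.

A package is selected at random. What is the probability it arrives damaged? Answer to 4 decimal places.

P(D|A) = 0.41·0.055 + 0.45·0.169 + 0.14·0.057 = 0.02255 + 0.07605 + 0.00798 = 0.10658
P(D|B) = 0.41·0.049 + 0.41·0.114 + 0.18·0.163 = 0.02009 + 0.04674 + 0.02934 = 0.09617
Then overall,
P(D) = 0.28·0.10658 + 0.72·0.09617
      = 0.0298424 + 0.0692424 = 0.0990848

0.0991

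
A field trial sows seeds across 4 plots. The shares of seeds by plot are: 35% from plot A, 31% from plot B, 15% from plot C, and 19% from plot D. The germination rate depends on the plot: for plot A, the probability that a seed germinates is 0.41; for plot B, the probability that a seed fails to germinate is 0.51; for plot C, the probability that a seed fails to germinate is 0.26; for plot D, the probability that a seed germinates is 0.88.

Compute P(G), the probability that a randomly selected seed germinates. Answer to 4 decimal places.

P(G|B) = 1 − 0.51 = 0.49.
P(G|C) = 1 − 0.26 = 0.74.
Using total probability over the partition,
P(G) = P(G|A)·P(A) + P(G|B)·P(B) + P(G|C)·P(C) + P(G|D)·P(D)
      = 0.41·0.35 + 0.49·0.31 + 0.74·0.15 + 0.88·0.19
      = 0.1435 + 0.1519 + 0.111 + 0.1672 = 0.5736

P(G) ≈ 0.5736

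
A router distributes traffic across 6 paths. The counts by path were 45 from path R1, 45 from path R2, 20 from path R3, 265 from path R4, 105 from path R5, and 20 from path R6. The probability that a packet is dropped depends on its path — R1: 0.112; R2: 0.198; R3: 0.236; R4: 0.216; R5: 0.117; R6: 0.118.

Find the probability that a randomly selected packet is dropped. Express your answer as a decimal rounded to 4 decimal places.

P(L) ≈ 0.1811

Total: 45 + 45 + 20 + 265 + 105 + 20 = 500.
P(R1) = 45/500 = 0.09. P(R2) = 45/500 = 0.09. P(R3) = 20/500 = 0.04. P(R4) = 265/500 = 0.53. P(R5) = 105/500 = 0.21. P(R6) = 20/500 = 0.04.
By the law of total probability,
P(L) = P(L|R1)·P(R1) + P(L|R2)·P(R2) + P(L|R3)·P(R3) + P(L|R4)·P(R4) + P(L|R5)·P(R5) + P(L|R6)·P(R6)
      = 0.112·0.09 + 0.198·0.09 + 0.236·0.04 + 0.216·0.53 + 0.117·0.21 + 0.118·0.04
      = 0.01008 + 0.01782 + 0.00944 + 0.11448 + 0.02457 + 0.00472 = 0.18111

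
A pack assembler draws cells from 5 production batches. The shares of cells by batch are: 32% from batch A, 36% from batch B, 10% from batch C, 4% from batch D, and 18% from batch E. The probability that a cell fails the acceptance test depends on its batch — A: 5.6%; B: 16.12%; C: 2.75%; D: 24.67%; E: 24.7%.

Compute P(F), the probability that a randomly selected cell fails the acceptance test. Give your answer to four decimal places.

Summing over the partition,
P(F) = P(F|A)·P(A) + P(F|B)·P(B) + P(F|C)·P(C) + P(F|D)·P(D) + P(F|E)·P(E)
      = 0.056·0.32 + 0.1612·0.36 + 0.0275·0.1 + 0.2467·0.04 + 0.247·0.18
      = 0.01792 + 0.058032 + 0.00275 + 0.009868 + 0.04446 = 0.13303

P(F) ≈ 0.1330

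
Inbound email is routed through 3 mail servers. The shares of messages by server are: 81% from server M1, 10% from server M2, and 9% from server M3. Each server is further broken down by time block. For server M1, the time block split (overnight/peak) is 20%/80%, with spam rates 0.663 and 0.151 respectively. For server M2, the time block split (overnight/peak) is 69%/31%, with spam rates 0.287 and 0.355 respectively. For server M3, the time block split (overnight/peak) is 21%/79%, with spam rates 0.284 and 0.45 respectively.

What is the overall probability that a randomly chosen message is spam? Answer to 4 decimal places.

P(S|M1) = 0.2·0.663 + 0.8·0.151 = 0.1326 + 0.1208 = 0.2534
P(S|M2) = 0.69·0.287 + 0.31·0.355 = 0.19803 + 0.11005 = 0.30808
P(S|M3) = 0.21·0.284 + 0.79·0.45 = 0.05964 + 0.3555 = 0.41514
By total probability over the outer partition,
P(S) = 0.81·0.2534 + 0.1·0.30808 + 0.09·0.41514
      = 0.205254 + 0.030808 + 0.0373626 = 0.2734246

P(S) ≈ 0.2734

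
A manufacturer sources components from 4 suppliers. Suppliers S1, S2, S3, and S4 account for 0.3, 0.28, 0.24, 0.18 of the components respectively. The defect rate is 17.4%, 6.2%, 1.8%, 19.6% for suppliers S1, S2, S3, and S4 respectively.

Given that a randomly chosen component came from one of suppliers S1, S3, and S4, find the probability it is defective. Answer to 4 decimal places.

P(D|S) ≈ 0.1275

Let S = {S1, S3, S4}.
P(S) = 0.3 + 0.24 + 0.18 = 0.72.
P(D ∩ S) = 0.174·0.3 + 0.018·0.24 + 0.196·0.18 = 0.0522 + 0.00432 + 0.03528 = 0.0918.
P(D | S) = 0.0918 / 0.72 = 0.127500…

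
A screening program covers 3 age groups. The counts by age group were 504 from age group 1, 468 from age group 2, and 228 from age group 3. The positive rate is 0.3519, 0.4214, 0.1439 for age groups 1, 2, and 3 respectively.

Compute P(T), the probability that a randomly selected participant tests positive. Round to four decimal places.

Total: 504 + 468 + 228 = 1200.
P(1) = 504/1200 = 0.42. P(2) = 468/1200 = 0.39. P(3) = 228/1200 = 0.19.
P(T) = P(T|1)·P(1) + P(T|2)·P(2) + P(T|3)·P(3)
      = 0.3519·0.42 + 0.4214·0.39 + 0.1439·0.19
      = 0.147798 + 0.164346 + 0.027341 = 0.339485

P(T) ≈ 0.3395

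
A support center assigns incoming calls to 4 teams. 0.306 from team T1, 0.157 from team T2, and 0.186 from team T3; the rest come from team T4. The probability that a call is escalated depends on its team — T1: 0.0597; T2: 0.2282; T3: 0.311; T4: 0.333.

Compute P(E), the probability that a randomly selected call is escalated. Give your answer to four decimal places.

0.2288

P(T4) = 1 − (0.306 + 0.157 + 0.186) = 0.351.
P(E) = P(E|T1)·P(T1) + P(E|T2)·P(T2) + P(E|T3)·P(T3) + P(E|T4)·P(T4)
      = 0.0597·0.306 + 0.2282·0.157 + 0.311·0.186 + 0.333·0.351
      = 0.0182682 + 0.0358274 + 0.057846 + 0.116883 = 0.2288246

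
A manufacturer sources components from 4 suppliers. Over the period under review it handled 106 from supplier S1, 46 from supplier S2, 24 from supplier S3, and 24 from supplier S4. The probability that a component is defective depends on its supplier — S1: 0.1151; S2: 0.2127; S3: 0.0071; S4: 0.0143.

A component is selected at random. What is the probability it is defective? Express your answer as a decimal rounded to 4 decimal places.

Total: 106 + 46 + 24 + 24 = 200.
P(S1) = 106/200 = 0.53. P(S2) = 46/200 = 0.23. P(S3) = 24/200 = 0.12. P(S4) = 24/200 = 0.12.
Using total probability over the partition,
P(D) = P(D|S1)·P(S1) + P(D|S2)·P(S2) + P(D|S3)·P(S3) + P(D|S4)·P(S4)
      = 0.1151·0.53 + 0.2127·0.23 + 0.0071·0.12 + 0.0143·0.12
      = 0.061003 + 0.048921 + 0.000852 + 0.001716 = 0.112492

P(D) ≈ 0.1125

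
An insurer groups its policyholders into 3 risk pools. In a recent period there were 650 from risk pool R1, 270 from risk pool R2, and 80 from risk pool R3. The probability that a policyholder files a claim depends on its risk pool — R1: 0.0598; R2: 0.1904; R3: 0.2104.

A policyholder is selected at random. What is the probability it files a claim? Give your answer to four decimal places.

Total: 650 + 270 + 80 = 1000.
P(R1) = 650/1000 = 0.65. P(R2) = 270/1000 = 0.27. P(R3) = 80/1000 = 0.08.
Using total probability over the partition,
P(C) = P(C|R1)·P(R1) + P(C|R2)·P(R2) + P(C|R3)·P(R3)
      = 0.0598·0.65 + 0.1904·0.27 + 0.2104·0.08
      = 0.03887 + 0.051408 + 0.016832 = 0.10711

P(C) ≈ 0.1071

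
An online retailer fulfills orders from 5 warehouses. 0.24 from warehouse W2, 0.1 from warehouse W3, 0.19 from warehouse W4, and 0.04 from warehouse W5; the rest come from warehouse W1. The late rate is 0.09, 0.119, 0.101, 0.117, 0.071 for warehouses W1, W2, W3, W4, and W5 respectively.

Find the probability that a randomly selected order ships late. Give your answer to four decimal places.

P(W1) = 1 − (0.24 + 0.1 + 0.19 + 0.04) = 0.43.
Using total probability over the partition,
P(L) = P(L|W1)·P(W1) + P(L|W2)·P(W2) + P(L|W3)·P(W3) + P(L|W4)·P(W4) + P(L|W5)·P(W5)
      = 0.09·0.43 + 0.119·0.24 + 0.101·0.1 + 0.117·0.19 + 0.071·0.04
      = 0.0387 + 0.02856 + 0.0101 + 0.02223 + 0.00284 = 0.10243

P(L) ≈ 0.1024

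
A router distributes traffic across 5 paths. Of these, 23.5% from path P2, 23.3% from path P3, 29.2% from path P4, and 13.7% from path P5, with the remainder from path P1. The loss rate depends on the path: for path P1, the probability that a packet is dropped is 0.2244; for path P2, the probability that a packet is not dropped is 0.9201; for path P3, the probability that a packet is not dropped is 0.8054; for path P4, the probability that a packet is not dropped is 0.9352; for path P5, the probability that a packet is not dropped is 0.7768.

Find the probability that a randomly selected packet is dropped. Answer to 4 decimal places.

P(P1) = 1 − (0.235 + 0.233 + 0.292 + 0.137) = 0.103.
P(L|P2) = 1 − 0.9201 = 0.0799.
P(L|P3) = 1 − 0.8054 = 0.1946.
P(L|P4) = 1 − 0.9352 = 0.0648.
P(L|P5) = 1 − 0.7768 = 0.2232.
P(L) = P(L|P1)·P(P1) + P(L|P2)·P(P2) + P(L|P3)·P(P3) + P(L|P4)·P(P4) + P(L|P5)·P(P5)
      = 0.2244·0.103 + 0.0799·0.235 + 0.1946·0.233 + 0.0648·0.292 + 0.2232·0.137
      = 0.0231132 + 0.0187765 + 0.0453418 + 0.0189216 + 0.0305784 = 0.1367315

0.1367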